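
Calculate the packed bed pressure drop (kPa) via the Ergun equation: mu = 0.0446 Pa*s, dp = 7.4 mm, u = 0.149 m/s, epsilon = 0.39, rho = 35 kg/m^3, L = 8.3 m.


dp = 7.4 mm = 0.0074 m
Viscous term = 150*0.0446*0.149*(1-0.39)^2 / (0.0074^2*0.39^3) = 114187
Inertial term = 1.75*35*0.149^2*(1-0.39) / (0.0074*0.39^3) = 1889.66
dP/L = 114187 + 1889.66 = 116077 Pa/m
dP = 116077 * 8.3 / 1000 = 963.4 kPa

963.4 kPa


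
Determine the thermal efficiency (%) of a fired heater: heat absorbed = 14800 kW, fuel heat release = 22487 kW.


Furnace efficiency = Q_absorbed / Q_fuel * 100
= 14800 / 22487 * 100 = 65.82

65.82 %


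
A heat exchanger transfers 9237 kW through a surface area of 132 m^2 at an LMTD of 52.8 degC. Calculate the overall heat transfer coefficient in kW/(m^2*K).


From Q = U*A*LMTD, U = Q / (A * LMTD)
U = 9237 / (132 * 52.8) = 9237 / 6969.6 = 1.325

1.325 kW/(m^2*K)


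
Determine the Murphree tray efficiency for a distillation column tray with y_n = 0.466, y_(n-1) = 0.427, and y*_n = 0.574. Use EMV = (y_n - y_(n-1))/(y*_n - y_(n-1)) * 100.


Murphree vapor efficiency: EMV = (y_n - y_(n-1)) / (y*_n - y_(n-1)) * 100
EMV = (0.466 - 0.427) / (0.574 - 0.427) * 100 = 0.039 / 0.147 * 100 = 26.53

26.53 %


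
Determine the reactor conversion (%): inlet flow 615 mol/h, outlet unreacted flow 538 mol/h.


X = (F_in - F_out) / F_in * 100
Moles reacted = 615 - 538 = 77
X = 77 / 615 * 100
= 0.1252 * 100
= 12.52 %

12.52 %


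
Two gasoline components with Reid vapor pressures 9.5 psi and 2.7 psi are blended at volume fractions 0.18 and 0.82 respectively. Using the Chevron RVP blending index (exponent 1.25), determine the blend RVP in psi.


Chevron index: RVP_blend = (sum xi*RVPi^1.25)^(1/1.25)
RVP^1.25 terms: 0.18 * 9.5^1.25 + 0.82 * 2.7^1.25 = 5.84015
RVP_blend = 5.84015^(1/1.25) = 4.103

4.103 psi


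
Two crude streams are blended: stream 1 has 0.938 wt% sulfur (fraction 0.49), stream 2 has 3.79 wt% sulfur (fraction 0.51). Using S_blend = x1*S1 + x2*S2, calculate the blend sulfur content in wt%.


Linear sulfur blending: S_blend = x1*S1 + x2*S2
Contribution 1: 0.49 * 0.938 = 0.45962 wt%
Contribution 2: 0.51 * 3.79 = 1.9329 wt%
S_blend = 0.45962 + 1.9329 = 2.39252

2.39252 wt%


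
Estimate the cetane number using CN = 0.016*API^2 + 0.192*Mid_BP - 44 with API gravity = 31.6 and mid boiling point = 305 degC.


CN = 0.016 * 31.6^2 + 0.192 * 305 - 44
CN = 15.97696 + 58.56 - 44 = 30.53696

30.53696


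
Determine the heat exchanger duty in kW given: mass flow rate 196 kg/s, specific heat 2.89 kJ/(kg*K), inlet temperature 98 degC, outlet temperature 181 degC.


Q = m_dot * cp * delta_T
delta_T = 181 - 98 = 83 K
Q = 196 * 2.89 * 83
= 566.44 * 83
= 47014.52 kW

47014.52 kW


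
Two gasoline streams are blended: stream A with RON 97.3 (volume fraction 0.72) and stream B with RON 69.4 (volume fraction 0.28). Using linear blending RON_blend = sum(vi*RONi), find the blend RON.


Linear blending: RON_blend = sum(vi * RONi)
Contribution 1: 0.72 * 97.3 = 70.056
Contribution 2: 0.28 * 69.4 = 19.432
RON_blend = 70.056 + 19.432 = 89.488

89.488


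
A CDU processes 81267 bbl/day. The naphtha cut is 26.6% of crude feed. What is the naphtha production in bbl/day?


Crude throughput = 81267 bbl/day
Fraction yield = 26.6%
yield = throughput * fraction / 100
yield = 81267 * 26.6 / 100 = 21617.022

21617.022 bbl/day


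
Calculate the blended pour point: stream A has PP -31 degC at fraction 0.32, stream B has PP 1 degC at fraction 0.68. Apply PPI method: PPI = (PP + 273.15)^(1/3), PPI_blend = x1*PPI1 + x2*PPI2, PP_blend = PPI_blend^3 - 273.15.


PPI_1 = (-31 + 273.15)^(1/3) = 6.232967
PPI_2 = (1 + 273.15)^(1/3) = 6.49625
PPI_blend = 0.32 * 6.232967 + 0.68 * 6.49625 = 6.411999
PP_blend = 6.411999^3 - 273.15 = 263.6212 - 273.15 = -9.53

-9.53 degC


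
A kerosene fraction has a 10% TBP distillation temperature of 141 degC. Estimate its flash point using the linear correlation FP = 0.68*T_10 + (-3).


FP = 0.68 * 141 + (-3) = 92.88

92.88 degC


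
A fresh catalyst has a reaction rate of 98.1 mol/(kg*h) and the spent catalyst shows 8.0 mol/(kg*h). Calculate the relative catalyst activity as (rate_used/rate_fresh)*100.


Activity (%) = (rate_used / rate_fresh) * 100
rate_used = 8.0, rate_fresh = 98.1
= (8.0 / 98.1) * 100
= 0.08155 * 100 = 8.155

8.155 %


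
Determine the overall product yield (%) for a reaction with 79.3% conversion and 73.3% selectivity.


Overall yield = conversion (%) * selectivity (%) / 100
Conversion = 79.3%, Selectivity = 73.3%
Y = 79.3 * 73.3 / 100
= 58.1269 %

58.1269 %


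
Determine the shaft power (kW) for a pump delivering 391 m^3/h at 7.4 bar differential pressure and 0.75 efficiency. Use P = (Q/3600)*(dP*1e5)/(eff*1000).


Q = 391 / 3600 = 0.108611 m^3/s
P = 0.108611 * (7.4 * 1e5) / 0.75 / 1000 = 107.2

107.2 kW


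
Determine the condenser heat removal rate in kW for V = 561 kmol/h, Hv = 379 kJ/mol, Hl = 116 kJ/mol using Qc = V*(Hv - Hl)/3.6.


Qc = 561 * (379 - 116) / 3.6 = 561 * 263 / 3.6 = 40980

40980 kW


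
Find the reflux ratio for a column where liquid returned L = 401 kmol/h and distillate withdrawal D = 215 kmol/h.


Reflux ratio definition: R = L / D (liquid returned / distillate withdrawn)
L = 401 kmol/h, D = 215 kmol/h
R = 401 / 215 = 1.865

1.865


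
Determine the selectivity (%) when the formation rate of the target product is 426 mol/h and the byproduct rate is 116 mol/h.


Selectivity = desired / (desired + undesired) * 100
Total products = 426 + 116 = 542 mol/h
S = 426 / 542 * 100
= 0.7860 * 100
= 78.60 %

78.60 %


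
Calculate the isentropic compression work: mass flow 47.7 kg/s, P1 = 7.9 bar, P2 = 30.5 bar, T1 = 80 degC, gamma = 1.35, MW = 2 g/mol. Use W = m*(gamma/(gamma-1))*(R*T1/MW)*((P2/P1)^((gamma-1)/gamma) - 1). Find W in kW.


Isentropic work: W = m*(gamma/(gamma-1))*(R*T1/MW)*((P2/P1)^((gamma-1)/gamma) - 1)
T1 = 80 + 273.15 = 353.15 K
Pressure ratio = 30.5 / 7.9 = 3.86076
Exponent = (1.35 - 1)/1.35 = 0.259259
(P2/P1)^exp - 1 = 3.86076^0.259259 - 1 = 0.419385
W = 47.7 * 1.35 / 0.35 * 8.314 * 353.15 / 2 * 0.419385 = 113300

113300 kW


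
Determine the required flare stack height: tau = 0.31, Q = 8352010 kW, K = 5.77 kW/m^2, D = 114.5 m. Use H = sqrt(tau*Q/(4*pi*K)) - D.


tau*Q/(4*pi*K) = 0.31 * 8352010 / (4 * pi * 5.77) = 35708.1
sqrt(35708.1) = 188.966
H = 188.966 - 114.5 = 74.47

74.47 m


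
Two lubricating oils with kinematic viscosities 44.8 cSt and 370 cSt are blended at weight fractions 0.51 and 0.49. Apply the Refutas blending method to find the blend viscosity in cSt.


Refutas method: VBN_i = 14.534*ln(ln(visc_i + 0.8)) + 10.975, blended linearly by mass fraction; since VBN is linear in VBI_i = ln(ln(visc_i + 0.8)) and the fractions sum to 1, blend VBI directly: visc = exp(exp(VBI_blend)) - 0.8
VBI_1 = ln(ln(44.8 + 0.8)) = 1.34023
VBI_2 = ln(ln(370 + 0.8)) = 1.7776
VBI_blend = 0.51 * 1.34023 + 0.49 * 1.7776 = 1.55454
visc_blend = exp(exp(1.55454)) - 0.8 = 112.8

112.8 cSt


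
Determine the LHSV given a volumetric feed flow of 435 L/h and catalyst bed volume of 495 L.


LHSV = volumetric feed rate / catalyst volume
= 435 L/h / 495 L
= 0.8788 h^-1

0.8788 h^-1


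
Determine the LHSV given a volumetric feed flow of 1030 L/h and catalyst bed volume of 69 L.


LHSV = volumetric feed rate / catalyst volume
= 1030 L/h / 69 L
= 14.93 h^-1

14.93 h^-1


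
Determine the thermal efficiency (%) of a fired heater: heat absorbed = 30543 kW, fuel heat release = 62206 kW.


Furnace efficiency = Q_absorbed / Q_fuel * 100
= 30543 / 62206 * 100 = 49.10

49.10 %


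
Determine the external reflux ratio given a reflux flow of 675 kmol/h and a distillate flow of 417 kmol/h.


Reflux ratio definition: R = L / D (liquid returned / distillate withdrawn)
L = 675 kmol/h, D = 417 kmol/h
R = 675 / 417 = 1.619

1.619


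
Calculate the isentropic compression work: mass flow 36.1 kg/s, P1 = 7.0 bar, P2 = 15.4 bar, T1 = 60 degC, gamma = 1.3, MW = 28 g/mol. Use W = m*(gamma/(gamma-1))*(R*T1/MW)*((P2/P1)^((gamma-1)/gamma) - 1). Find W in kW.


Isentropic work: W = m*(gamma/(gamma-1))*(R*T1/MW)*((P2/P1)^((gamma-1)/gamma) - 1)
T1 = 60 + 273.15 = 333.15 K
Pressure ratio = 15.4 / 7.0 = 2.2
Exponent = (1.3 - 1)/1.3 = 0.230769
(P2/P1)^exp - 1 = 2.2^0.230769 - 1 = 0.199556
W = 36.1 * 1.3 / 0.3 * 8.314 * 333.15 / 28 * 0.199556 = 3088

3088 kW


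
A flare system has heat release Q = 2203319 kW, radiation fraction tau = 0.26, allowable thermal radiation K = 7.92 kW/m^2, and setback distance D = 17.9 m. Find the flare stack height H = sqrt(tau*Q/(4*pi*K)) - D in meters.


tau*Q/(4*pi*K) = 0.26 * 2203319 / (4 * pi * 7.92) = 5755.93
sqrt(5755.93) = 75.8678
H = 75.8678 - 17.9 = 57.97

57.97 m


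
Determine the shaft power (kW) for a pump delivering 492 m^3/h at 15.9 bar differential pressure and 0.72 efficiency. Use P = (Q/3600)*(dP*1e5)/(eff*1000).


Q = 492 / 3600 = 0.136667 m^3/s
P = 0.136667 * (15.9 * 1e5) / 0.72 / 1000 = 301.8

301.8 kW


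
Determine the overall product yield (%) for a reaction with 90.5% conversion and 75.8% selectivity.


Overall yield = conversion (%) * selectivity (%) / 100
Conversion = 90.5%, Selectivity = 75.8%
Y = 90.5 * 75.8 / 100
= 68.599 %

68.599 %


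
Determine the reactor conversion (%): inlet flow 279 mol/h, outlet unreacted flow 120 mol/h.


X = (F_in - F_out) / F_in * 100
Moles reacted = 279 - 120 = 159
X = 159 / 279 * 100
= 0.5699 * 100
= 56.99 %

56.99 %


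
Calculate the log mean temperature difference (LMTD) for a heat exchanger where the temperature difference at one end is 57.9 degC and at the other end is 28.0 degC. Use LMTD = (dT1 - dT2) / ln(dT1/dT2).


LMTD = (dT1 - dT2) / ln(dT1/dT2)
= (57.9 - 28.0) / ln(57.9 / 28.0) = 29.9 / 0.726513 = 41.16

41.16 degC


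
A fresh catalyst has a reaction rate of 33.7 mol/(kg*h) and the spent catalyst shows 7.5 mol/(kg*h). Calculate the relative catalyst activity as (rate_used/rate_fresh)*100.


Activity (%) = (rate_used / rate_fresh) * 100
rate_used = 7.5, rate_fresh = 33.7
= (7.5 / 33.7) * 100
= 0.2226 * 100 = 22.26

22.26 %


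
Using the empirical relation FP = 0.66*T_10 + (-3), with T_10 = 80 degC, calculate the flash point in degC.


FP = 0.66 * 80 + (-3) = 49.8

49.8 degC


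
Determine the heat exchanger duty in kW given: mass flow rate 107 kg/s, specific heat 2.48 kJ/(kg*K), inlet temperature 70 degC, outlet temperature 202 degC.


Q = m_dot * cp * delta_T
delta_T = 202 - 70 = 132 K
Q = 107 * 2.48 * 132
= 265.36 * 132
= 35027.52 kW

35027.52 kW


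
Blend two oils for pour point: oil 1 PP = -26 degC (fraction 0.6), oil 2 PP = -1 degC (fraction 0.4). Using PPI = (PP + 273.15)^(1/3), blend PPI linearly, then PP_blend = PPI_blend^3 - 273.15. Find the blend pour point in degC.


PPI_1 = (-26 + 273.15)^(1/3) = 6.275575
PPI_2 = (-1 + 273.15)^(1/3) = 6.480414
PPI_blend = 0.6 * 6.275575 + 0.4 * 6.480414 = 6.357511
PP_blend = 6.357511^3 - 273.15 = 256.9575 - 273.15 = -16.19

-16.19 degC


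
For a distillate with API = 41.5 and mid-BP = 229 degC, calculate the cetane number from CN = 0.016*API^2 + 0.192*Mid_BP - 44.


CN = 0.016 * 41.5^2 + 0.192 * 229 - 44
CN = 27.556 + 43.968 - 44 = 27.524

27.524


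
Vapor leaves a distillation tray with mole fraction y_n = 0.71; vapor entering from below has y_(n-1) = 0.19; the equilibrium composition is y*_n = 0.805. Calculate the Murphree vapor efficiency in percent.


Murphree vapor efficiency: EMV = (y_n - y_(n-1)) / (y*_n - y_(n-1)) * 100
EMV = (0.71 - 0.19) / (0.805 - 0.19) * 100 = 0.52 / 0.615 * 100 = 84.55

84.55 %


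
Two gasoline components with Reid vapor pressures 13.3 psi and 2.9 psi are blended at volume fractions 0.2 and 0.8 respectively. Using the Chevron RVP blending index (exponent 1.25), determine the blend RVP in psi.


Chevron index: RVP_blend = (sum xi*RVPi^1.25)^(1/1.25)
RVP^1.25 terms: 0.2 * 13.3^1.25 + 0.8 * 2.9^1.25 = 8.1073
RVP_blend = 8.1073^(1/1.25) = 5.335

5.335 psi


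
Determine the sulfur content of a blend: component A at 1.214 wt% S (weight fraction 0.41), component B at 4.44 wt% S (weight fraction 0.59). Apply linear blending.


Linear sulfur blending: S_blend = x1*S1 + x2*S2
Contribution 1: 0.41 * 1.214 = 0.49774 wt%
Contribution 2: 0.59 * 4.44 = 2.6196 wt%
S_blend = 0.49774 + 2.6196 = 3.11734

3.11734 wt%


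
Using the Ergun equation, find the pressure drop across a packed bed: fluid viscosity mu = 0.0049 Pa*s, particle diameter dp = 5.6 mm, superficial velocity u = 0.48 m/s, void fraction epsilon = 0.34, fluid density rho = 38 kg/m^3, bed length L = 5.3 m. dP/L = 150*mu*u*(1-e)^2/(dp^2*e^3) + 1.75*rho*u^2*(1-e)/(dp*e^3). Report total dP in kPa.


dp = 5.6 mm = 0.0056 m
Viscous term = 150*0.0049*0.48*(1-0.34)^2 / (0.0056^2*0.34^3) = 124682
Inertial term = 1.75*38*0.48^2*(1-0.34) / (0.0056*0.34^3) = 45943.4
dP/L = 124682 + 45943.4 = 170625 Pa/m
dP = 170625 * 5.3 / 1000 = 904.3 kPa

904.3 kPa


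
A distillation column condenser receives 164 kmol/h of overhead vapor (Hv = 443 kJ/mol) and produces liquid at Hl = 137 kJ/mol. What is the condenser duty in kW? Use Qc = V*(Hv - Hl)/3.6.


Qc = 164 * (443 - 137) / 3.6 = 164 * 306 / 3.6 = 13940

13940 kW


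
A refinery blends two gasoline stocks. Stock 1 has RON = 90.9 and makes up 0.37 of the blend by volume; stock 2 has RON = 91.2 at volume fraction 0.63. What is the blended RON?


Linear blending: RON_blend = sum(vi * RONi)
Contribution 1: 0.37 * 90.9 = 33.633
Contribution 2: 0.63 * 91.2 = 57.456
RON_blend = 33.633 + 57.456 = 91.089

91.089


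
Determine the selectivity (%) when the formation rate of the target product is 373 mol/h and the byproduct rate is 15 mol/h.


Selectivity = desired / (desired + undesired) * 100
Total products = 373 + 15 = 388 mol/h
S = 373 / 388 * 100
= 0.9613 * 100
= 96.13 %

96.13 %


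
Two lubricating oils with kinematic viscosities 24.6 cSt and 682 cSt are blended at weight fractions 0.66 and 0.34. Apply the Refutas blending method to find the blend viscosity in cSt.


Refutas method: VBN_i = 14.534*ln(ln(visc_i + 0.8)) + 10.975, blended linearly by mass fraction; since VBN is linear in VBI_i = ln(ln(visc_i + 0.8)) and the fractions sum to 1, blend VBI directly: visc = exp(exp(VBI_blend)) - 0.8
VBI_1 = ln(ln(24.6 + 0.8)) = 1.17395
VBI_2 = ln(ln(682 + 0.8)) = 1.87583
VBI_blend = 0.66 * 1.17395 + 0.34 * 1.87583 = 1.41259
visc_blend = exp(exp(1.41259)) - 0.8 = 59.94

59.94 cSt


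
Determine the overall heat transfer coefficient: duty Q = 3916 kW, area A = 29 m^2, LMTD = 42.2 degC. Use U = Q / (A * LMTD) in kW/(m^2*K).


From Q = U*A*LMTD, U = Q / (A * LMTD)
U = 3916 / (29 * 42.2) = 3916 / 1223.8 = 3.200

3.200 kW/(m^2*K)


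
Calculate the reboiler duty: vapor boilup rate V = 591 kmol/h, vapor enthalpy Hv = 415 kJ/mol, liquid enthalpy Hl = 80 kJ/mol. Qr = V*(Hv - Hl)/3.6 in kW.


Qr = 591 * (415 - 80) / 3.6 = 591 * 335 / 3.6 = 55000

55000 kW


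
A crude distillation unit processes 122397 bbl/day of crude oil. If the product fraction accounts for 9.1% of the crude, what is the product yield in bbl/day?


Crude throughput = 122397 bbl/day
Fraction yield = 9.1%
yield = throughput * fraction / 100
yield = 122397 * 9.1 / 100 = 11138.127

11138.127 bbl/day


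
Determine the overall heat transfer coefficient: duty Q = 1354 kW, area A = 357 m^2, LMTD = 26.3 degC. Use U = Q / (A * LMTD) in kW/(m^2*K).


From Q = U*A*LMTD, U = Q / (A * LMTD)
U = 1354 / (357 * 26.3) = 1354 / 9389.1 = 0.1442

0.1442 kW/(m^2*K)


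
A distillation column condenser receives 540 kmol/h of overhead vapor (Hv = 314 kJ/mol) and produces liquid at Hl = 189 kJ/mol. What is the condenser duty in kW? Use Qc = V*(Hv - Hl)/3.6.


Qc = 540 * (314 - 189) / 3.6 = 540 * 125 / 3.6 = 18750

18750 kW


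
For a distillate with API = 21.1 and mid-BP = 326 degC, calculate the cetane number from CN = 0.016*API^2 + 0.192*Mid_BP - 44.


CN = 0.016 * 21.1^2 + 0.192 * 326 - 44
CN = 7.12336 + 62.592 - 44 = 25.71536

25.71536


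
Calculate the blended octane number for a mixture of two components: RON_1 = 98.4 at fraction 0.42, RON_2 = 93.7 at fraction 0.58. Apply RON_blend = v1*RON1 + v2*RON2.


Linear blending: RON_blend = sum(vi * RONi)
Contribution 1: 0.42 * 98.4 = 41.328
Contribution 2: 0.58 * 93.7 = 54.346
RON_blend = 41.328 + 54.346 = 95.674

95.674


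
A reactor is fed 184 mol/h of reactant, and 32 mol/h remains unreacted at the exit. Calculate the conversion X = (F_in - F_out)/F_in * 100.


X = (F_in - F_out) / F_in * 100
Moles reacted = 184 - 32 = 152
X = 152 / 184 * 100
= 0.8261 * 100
= 82.61 %

82.61 %


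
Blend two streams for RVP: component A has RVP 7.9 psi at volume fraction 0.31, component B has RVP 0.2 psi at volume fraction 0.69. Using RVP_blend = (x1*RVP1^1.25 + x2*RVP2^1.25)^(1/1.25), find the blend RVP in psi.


Chevron index: RVP_blend = (sum xi*RVPi^1.25)^(1/1.25)
RVP^1.25 terms: 0.31 * 7.9^1.25 + 0.69 * 0.2^1.25 = 4.19807
RVP_blend = 4.19807^(1/1.25) = 3.151

3.151 psi


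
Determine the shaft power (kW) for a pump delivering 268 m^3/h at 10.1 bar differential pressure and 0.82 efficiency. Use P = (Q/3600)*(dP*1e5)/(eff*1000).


Q = 268 / 3600 = 0.0744444 m^3/s
P = 0.0744444 * (10.1 * 1e5) / 0.82 / 1000 = 91.69

91.69 kW


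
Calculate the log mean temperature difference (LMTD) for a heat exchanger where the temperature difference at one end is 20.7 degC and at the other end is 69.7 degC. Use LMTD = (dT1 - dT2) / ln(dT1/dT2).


LMTD = (dT1 - dT2) / ln(dT1/dT2)
= (20.7 - 69.7) / ln(20.7 / 69.7) = -49 / -1.21407 = 40.36

40.36 degC


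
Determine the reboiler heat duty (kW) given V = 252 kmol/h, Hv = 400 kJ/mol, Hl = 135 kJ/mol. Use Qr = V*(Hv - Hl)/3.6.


Qr = 252 * (400 - 135) / 3.6 = 252 * 265 / 3.6 = 18550

18550 kW


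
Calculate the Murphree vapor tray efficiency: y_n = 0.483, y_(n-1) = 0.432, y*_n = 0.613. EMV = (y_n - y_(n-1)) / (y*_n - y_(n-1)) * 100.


Murphree vapor efficiency: EMV = (y_n - y_(n-1)) / (y*_n - y_(n-1)) * 100
EMV = (0.483 - 0.432) / (0.613 - 0.432) * 100 = 0.051 / 0.181 * 100 = 28.18

28.18 %


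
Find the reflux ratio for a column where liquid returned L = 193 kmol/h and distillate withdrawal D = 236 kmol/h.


Reflux ratio definition: R = L / D (liquid returned / distillate withdrawn)
L = 193 kmol/h, D = 236 kmol/h
R = 193 / 236 = 0.8178

0.8178


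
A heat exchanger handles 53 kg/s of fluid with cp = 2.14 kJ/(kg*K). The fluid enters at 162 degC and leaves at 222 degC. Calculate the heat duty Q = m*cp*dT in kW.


Q = m_dot * cp * delta_T
delta_T = 222 - 162 = 60 K
Q = 53 * 2.14 * 60
= 113.42 * 60
= 6805.2 kW

6805.2 kW


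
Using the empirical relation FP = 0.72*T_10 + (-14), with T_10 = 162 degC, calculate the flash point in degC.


FP = 0.72 * 162 + (-14) = 102.64

102.64 degC


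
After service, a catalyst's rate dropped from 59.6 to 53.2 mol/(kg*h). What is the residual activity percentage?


Activity (%) = (rate_used / rate_fresh) * 100
rate_used = 53.2, rate_fresh = 59.6
= (53.2 / 59.6) * 100
= 0.8926 * 100 = 89.26

89.26 %


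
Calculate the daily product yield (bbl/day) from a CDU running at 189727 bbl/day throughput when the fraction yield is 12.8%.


Crude throughput = 189727 bbl/day
Fraction yield = 12.8%
yield = throughput * fraction / 100
yield = 189727 * 12.8 / 100 = 24285.056

24285.056 bbl/day


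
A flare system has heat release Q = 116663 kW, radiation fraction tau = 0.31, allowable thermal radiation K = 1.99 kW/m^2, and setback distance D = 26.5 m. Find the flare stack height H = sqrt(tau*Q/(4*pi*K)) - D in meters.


tau*Q/(4*pi*K) = 0.31 * 116663 / (4 * pi * 1.99) = 1446.21
sqrt(1446.21) = 38.0291
H = 38.0291 - 26.5 = 11.53

11.53 m


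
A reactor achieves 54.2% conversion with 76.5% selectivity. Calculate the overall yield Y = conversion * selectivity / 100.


Overall yield = conversion (%) * selectivity (%) / 100
Conversion = 54.2%, Selectivity = 76.5%
Y = 54.2 * 76.5 / 100
= 41.463 %

41.463 %


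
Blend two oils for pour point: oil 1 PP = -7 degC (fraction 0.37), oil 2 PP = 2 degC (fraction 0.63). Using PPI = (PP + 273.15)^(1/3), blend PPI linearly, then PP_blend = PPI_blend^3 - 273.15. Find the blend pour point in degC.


PPI_1 = (-7 + 273.15)^(1/3) = 6.432436
PPI_2 = (2 + 273.15)^(1/3) = 6.504139
PPI_blend = 0.37 * 6.432436 + 0.63 * 6.504139 = 6.477609
PP_blend = 6.477609^3 - 273.15 = 271.7967 - 273.15 = -1.35

-1.35 degC


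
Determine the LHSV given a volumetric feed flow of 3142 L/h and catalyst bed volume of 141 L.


LHSV = volumetric feed rate / catalyst volume
= 3142 L/h / 141 L
= 22.28 h^-1

22.28 h^-1


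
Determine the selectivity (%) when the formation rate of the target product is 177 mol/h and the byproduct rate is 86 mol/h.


Selectivity = desired / (desired + undesired) * 100
Total products = 177 + 86 = 263 mol/h
S = 177 / 263 * 100
= 0.6730 * 100
= 67.30 %

67.30 %


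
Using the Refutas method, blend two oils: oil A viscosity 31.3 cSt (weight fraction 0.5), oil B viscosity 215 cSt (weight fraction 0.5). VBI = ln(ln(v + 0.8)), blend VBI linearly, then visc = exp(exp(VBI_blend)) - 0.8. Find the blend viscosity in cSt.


Refutas method: VBN_i = 14.534*ln(ln(visc_i + 0.8)) + 10.975, blended linearly by mass fraction; since VBN is linear in VBI_i = ln(ln(visc_i + 0.8)) and the fractions sum to 1, blend VBI directly: visc = exp(exp(VBI_blend)) - 0.8
VBI_1 = ln(ln(31.3 + 0.8)) = 1.24382
VBI_2 = ln(ln(215 + 0.8)) = 1.68164
VBI_blend = 0.5 * 1.24382 + 0.5 * 1.68164 = 1.46273
visc_blend = exp(exp(1.46273)) - 0.8 = 74.22

74.22 cSt


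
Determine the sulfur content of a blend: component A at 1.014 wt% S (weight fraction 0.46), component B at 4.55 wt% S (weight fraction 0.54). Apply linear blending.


Linear sulfur blending: S_blend = x1*S1 + x2*S2
Contribution 1: 0.46 * 1.014 = 0.46644 wt%
Contribution 2: 0.54 * 4.55 = 2.457 wt%
S_blend = 0.46644 + 2.457 = 2.92344

2.92344 wt%


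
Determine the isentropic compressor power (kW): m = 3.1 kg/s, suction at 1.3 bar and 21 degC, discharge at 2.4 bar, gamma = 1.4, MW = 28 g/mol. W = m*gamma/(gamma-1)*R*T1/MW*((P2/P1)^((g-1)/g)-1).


Isentropic work: W = m*(gamma/(gamma-1))*(R*T1/MW)*((P2/P1)^((gamma-1)/gamma) - 1)
T1 = 21 + 273.15 = 294.15 K
Pressure ratio = 2.4 / 1.3 = 1.84615
Exponent = (1.4 - 1)/1.4 = 0.285714
(P2/P1)^exp - 1 = 1.84615^0.285714 - 1 = 0.191451
W = 3.1 * 1.4 / 0.4 * 8.314 * 294.15 / 28 * 0.191451 = 181.4

181.4 kW


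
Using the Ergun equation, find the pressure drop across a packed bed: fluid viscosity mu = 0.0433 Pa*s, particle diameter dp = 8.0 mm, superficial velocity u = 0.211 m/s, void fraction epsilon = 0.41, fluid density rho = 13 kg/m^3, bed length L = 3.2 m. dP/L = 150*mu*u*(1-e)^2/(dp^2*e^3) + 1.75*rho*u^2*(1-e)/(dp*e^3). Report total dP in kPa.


dp = 8.0 mm = 0.008 m
Viscous term = 150*0.0433*0.211*(1-0.41)^2 / (0.008^2*0.41^3) = 108152
Inertial term = 1.75*13*0.211^2*(1-0.41) / (0.008*0.41^3) = 1083.82
dP/L = 108152 + 1083.82 = 109236 Pa/m
dP = 109236 * 3.2 / 1000 = 349.6 kPa

349.6 kPa


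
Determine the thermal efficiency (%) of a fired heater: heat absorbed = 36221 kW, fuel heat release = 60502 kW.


Furnace efficiency = Q_absorbed / Q_fuel * 100
= 36221 / 60502 * 100 = 59.87

59.87 %


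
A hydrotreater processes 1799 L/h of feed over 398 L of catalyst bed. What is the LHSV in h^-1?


LHSV = volumetric feed rate / catalyst volume
= 1799 L/h / 398 L
= 4.520 h^-1

4.520 h^-1


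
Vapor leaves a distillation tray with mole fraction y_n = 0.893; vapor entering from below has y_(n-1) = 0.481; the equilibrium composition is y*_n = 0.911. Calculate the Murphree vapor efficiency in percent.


Murphree vapor efficiency: EMV = (y_n - y_(n-1)) / (y*_n - y_(n-1)) * 100
EMV = (0.893 - 0.481) / (0.911 - 0.481) * 100 = 0.412 / 0.43 * 100 = 95.81

95.81 %


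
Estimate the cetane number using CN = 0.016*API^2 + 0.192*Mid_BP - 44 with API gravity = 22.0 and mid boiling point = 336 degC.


CN = 0.016 * 22.0^2 + 0.192 * 336 - 44
CN = 7.744 + 64.512 - 44 = 28.256

28.256


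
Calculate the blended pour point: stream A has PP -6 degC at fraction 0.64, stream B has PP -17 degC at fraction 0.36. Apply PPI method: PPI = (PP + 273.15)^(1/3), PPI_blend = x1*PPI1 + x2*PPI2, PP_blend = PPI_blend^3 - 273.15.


PPI_1 = (-6 + 273.15)^(1/3) = 6.440482
PPI_2 = (-17 + 273.15)^(1/3) = 6.350844
PPI_blend = 0.64 * 6.440482 + 0.36 * 6.350844 = 6.408212
PP_blend = 6.408212^3 - 273.15 = 263.1544 - 273.15 = -10

-10 degC


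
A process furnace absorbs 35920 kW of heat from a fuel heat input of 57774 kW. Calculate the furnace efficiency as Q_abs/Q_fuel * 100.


Furnace efficiency = Q_absorbed / Q_fuel * 100
= 35920 / 57774 * 100 = 62.17

62.17 %


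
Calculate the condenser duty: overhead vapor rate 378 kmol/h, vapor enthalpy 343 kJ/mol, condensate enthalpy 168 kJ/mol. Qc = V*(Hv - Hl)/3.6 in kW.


Qc = 378 * (343 - 168) / 3.6 = 378 * 175 / 3.6 = 18380

18380 kW


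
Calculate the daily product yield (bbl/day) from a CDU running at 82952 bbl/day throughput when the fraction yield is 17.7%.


Crude throughput = 82952 bbl/day
Fraction yield = 17.7%
yield = throughput * fraction / 100
yield = 82952 * 17.7 / 100 = 14682.504

14682.504 bbl/day


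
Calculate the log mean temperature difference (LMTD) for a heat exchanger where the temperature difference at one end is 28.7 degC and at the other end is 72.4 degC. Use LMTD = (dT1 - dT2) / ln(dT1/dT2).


LMTD = (dT1 - dT2) / ln(dT1/dT2)
= (28.7 - 72.4) / ln(28.7 / 72.4) = -43.7 / -0.925309 = 47.23

47.23 degC


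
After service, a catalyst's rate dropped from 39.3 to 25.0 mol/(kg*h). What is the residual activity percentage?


Activity (%) = (rate_used / rate_fresh) * 100
rate_used = 25.0, rate_fresh = 39.3
= (25.0 / 39.3) * 100
= 0.6361 * 100 = 63.61

63.61 %


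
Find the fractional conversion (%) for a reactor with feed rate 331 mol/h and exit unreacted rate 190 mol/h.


X = (F_in - F_out) / F_in * 100
Moles reacted = 331 - 190 = 141
X = 141 / 331 * 100
= 0.4260 * 100
= 42.60 %

42.60 %


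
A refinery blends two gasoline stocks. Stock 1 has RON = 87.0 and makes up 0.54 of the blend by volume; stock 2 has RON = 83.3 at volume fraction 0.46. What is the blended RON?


Linear blending: RON_blend = sum(vi * RONi)
Contribution 1: 0.54 * 87.0 = 46.98
Contribution 2: 0.46 * 83.3 = 38.318
RON_blend = 46.98 + 38.318 = 85.298

85.298


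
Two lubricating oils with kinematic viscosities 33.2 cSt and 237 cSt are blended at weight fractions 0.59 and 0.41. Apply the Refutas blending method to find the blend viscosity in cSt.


Refutas method: VBN_i = 14.534*ln(ln(visc_i + 0.8)) + 10.975, blended linearly by mass fraction; since VBN is linear in VBI_i = ln(ln(visc_i + 0.8)) and the fractions sum to 1, blend VBI directly: visc = exp(exp(VBI_blend)) - 0.8
VBI_1 = ln(ln(33.2 + 0.8)) = 1.26027
VBI_2 = ln(ln(237 + 0.8)) = 1.69954
VBI_blend = 0.59 * 1.26027 + 0.41 * 1.69954 = 1.44037
visc_blend = exp(exp(1.44037)) - 0.8 = 67.39

67.39 cSt


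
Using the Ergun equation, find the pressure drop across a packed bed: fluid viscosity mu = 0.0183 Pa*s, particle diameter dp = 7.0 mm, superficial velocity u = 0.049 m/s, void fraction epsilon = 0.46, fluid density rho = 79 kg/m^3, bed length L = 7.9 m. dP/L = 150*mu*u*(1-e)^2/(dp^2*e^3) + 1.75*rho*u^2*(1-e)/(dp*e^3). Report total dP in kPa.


dp = 7.0 mm = 0.007 m
Viscous term = 150*0.0183*0.049*(1-0.46)^2 / (0.007^2*0.46^3) = 8223.49
Inertial term = 1.75*79*0.049^2*(1-0.46) / (0.007*0.46^3) = 263.075
dP/L = 8223.49 + 263.075 = 8486.57 Pa/m
dP = 8486.57 * 7.9 / 1000 = 67.04 kPa

67.04 kPa


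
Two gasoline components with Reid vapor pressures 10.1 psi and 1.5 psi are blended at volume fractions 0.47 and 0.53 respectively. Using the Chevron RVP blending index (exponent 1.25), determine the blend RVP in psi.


Chevron index: RVP_blend = (sum xi*RVPi^1.25)^(1/1.25)
RVP^1.25 terms: 0.47 * 10.1^1.25 + 0.53 * 1.5^1.25 = 9.34233
RVP_blend = 9.34233^(1/1.25) = 5.975

5.975 psi


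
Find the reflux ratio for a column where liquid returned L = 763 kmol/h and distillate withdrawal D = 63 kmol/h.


Reflux ratio definition: R = L / D (liquid returned / distillate withdrawn)
L = 763 kmol/h, D = 63 kmol/h
R = 763 / 63 = 12.11

12.11


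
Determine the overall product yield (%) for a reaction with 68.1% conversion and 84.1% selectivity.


Overall yield = conversion (%) * selectivity (%) / 100
Conversion = 68.1%, Selectivity = 84.1%
Y = 68.1 * 84.1 / 100
= 57.2721 %

57.2721 %


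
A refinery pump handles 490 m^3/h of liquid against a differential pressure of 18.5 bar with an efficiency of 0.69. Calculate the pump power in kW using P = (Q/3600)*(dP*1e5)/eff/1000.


Q = 490 / 3600 = 0.136111 m^3/s
P = 0.136111 * (18.5 * 1e5) / 0.69 / 1000 = 364.9

364.9 kW


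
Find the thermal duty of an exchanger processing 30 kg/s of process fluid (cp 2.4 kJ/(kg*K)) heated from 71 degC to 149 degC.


Q = m_dot * cp * delta_T
delta_T = 149 - 71 = 78 K
Q = 30 * 2.4 * 78
= 72 * 78
= 5616 kW

5616 kW


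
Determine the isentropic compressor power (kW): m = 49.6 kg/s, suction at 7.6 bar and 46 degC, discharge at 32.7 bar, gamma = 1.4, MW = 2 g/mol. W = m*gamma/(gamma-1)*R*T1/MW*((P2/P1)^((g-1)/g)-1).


Isentropic work: W = m*(gamma/(gamma-1))*(R*T1/MW)*((P2/P1)^((gamma-1)/gamma) - 1)
T1 = 46 + 273.15 = 319.15 K
Pressure ratio = 32.7 / 7.6 = 4.30263
Exponent = (1.4 - 1)/1.4 = 0.285714
(P2/P1)^exp - 1 = 4.30263^0.285714 - 1 = 0.517283
W = 49.6 * 1.4 / 0.4 * 8.314 * 319.15 / 2 * 0.517283 = 119100

119100 kW


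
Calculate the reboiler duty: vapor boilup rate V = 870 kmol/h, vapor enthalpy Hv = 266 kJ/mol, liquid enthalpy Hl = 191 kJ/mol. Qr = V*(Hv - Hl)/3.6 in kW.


Qr = 870 * (266 - 191) / 3.6 = 870 * 75 / 3.6 = 18120

18120 kW


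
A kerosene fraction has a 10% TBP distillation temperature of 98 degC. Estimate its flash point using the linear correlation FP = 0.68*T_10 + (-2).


FP = 0.68 * 98 + (-2) = 64.64

64.64 degC


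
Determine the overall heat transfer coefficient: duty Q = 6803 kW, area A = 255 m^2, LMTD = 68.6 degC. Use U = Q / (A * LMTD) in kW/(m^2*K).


From Q = U*A*LMTD, U = Q / (A * LMTD)
U = 6803 / (255 * 68.6) = 6803 / 17493 = 0.3889

0.3889 kW/(m^2*K)


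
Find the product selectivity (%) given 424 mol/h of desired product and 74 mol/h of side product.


Selectivity = desired / (desired + undesired) * 100
Total products = 424 + 74 = 498 mol/h
S = 424 / 498 * 100
= 0.8514 * 100
= 85.14 %

85.14 %


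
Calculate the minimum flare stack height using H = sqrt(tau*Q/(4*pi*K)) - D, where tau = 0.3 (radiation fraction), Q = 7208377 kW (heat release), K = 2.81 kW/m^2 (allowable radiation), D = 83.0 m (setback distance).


tau*Q/(4*pi*K) = 0.3 * 7208377 / (4 * pi * 2.81) = 61241
sqrt(61241) = 247.469
H = 247.469 - 83.0 = 164.5

164.5 m


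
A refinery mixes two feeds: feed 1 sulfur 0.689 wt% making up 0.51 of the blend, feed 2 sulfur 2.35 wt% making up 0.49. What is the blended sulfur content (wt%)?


Linear sulfur blending: S_blend = x1*S1 + x2*S2
Contribution 1: 0.51 * 0.689 = 0.35139 wt%
Contribution 2: 0.49 * 2.35 = 1.1515 wt%
S_blend = 0.35139 + 1.1515 = 1.50289

1.50289 wt%


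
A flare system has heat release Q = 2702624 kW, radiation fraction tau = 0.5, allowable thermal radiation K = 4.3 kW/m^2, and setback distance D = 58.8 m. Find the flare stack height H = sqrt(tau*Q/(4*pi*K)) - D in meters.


tau*Q/(4*pi*K) = 0.5 * 2702624 / (4 * pi * 4.3) = 25007.9
sqrt(25007.9) = 158.139
H = 158.139 - 58.8 = 99.34

99.34 m


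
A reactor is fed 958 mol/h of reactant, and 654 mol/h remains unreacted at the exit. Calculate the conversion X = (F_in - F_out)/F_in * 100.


X = (F_in - F_out) / F_in * 100
Moles reacted = 958 - 654 = 304
X = 304 / 958 * 100
= 0.3173 * 100
= 31.73 %

31.73 %


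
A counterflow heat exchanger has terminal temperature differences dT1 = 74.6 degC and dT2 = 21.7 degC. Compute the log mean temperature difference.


LMTD = (dT1 - dT2) / ln(dT1/dT2)
= (74.6 - 21.7) / ln(74.6 / 21.7) = 52.9 / 1.23483 = 42.84

42.84 degC


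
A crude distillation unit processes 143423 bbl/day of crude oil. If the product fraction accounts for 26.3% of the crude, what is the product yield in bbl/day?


Crude throughput = 143423 bbl/day
Fraction yield = 26.3%
yield = throughput * fraction / 100
yield = 143423 * 26.3 / 100 = 37720.249

37720.249 bbl/day


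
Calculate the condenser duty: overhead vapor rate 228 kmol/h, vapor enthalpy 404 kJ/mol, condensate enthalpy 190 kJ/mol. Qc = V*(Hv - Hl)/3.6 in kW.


Qc = 228 * (404 - 190) / 3.6 = 228 * 214 / 3.6 = 13550

13550 kW


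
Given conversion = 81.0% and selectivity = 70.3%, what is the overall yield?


Overall yield = conversion (%) * selectivity (%) / 100
Conversion = 81.0%, Selectivity = 70.3%
Y = 81.0 * 70.3 / 100
= 56.943 %

56.943 %


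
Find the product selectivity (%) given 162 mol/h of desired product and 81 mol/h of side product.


Selectivity = desired / (desired + undesired) * 100
Total products = 162 + 81 = 243 mol/h
S = 162 / 243 * 100
= 0.6667 * 100
= 66.67 %

66.67 %


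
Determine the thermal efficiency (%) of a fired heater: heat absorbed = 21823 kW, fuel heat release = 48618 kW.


Furnace efficiency = Q_absorbed / Q_fuel * 100
= 21823 / 48618 * 100 = 44.89

44.89 %


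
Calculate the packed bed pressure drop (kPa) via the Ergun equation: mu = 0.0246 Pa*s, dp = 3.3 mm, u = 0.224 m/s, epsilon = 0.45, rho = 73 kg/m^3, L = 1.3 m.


dp = 3.3 mm = 0.0033 m
Viscous term = 150*0.0246*0.224*(1-0.45)^2 / (0.0033^2*0.45^3) = 251962
Inertial term = 1.75*73*0.224^2*(1-0.45) / (0.0033*0.45^3) = 11723.8
dP/L = 251962 + 11723.8 = 263686 Pa/m
dP = 263686 * 1.3 / 1000 = 342.8 kPa

342.8 kPa


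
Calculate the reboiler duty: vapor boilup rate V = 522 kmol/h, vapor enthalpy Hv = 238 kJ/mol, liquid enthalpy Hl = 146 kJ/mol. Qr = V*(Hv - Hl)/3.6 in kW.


Qr = 522 * (238 - 146) / 3.6 = 522 * 92 / 3.6 = 13340

13340 kW


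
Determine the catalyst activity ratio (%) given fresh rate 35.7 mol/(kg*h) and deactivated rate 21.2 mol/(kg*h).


Activity (%) = (rate_used / rate_fresh) * 100
rate_used = 21.2, rate_fresh = 35.7
= (21.2 / 35.7) * 100
= 0.5938 * 100 = 59.38

59.38 %


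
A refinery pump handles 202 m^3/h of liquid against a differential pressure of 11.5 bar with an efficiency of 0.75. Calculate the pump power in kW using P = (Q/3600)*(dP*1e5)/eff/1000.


Q = 202 / 3600 = 0.0561111 m^3/s
P = 0.0561111 * (11.5 * 1e5) / 0.75 / 1000 = 86.04

86.04 kW


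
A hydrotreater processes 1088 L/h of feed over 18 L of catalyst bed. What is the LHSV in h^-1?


LHSV = volumetric feed rate / catalyst volume
= 1088 L/h / 18 L
= 60.44 h^-1

60.44 h^-1


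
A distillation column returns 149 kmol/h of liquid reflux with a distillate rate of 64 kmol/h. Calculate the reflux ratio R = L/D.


Reflux ratio definition: R = L / D (liquid returned / distillate withdrawn)
L = 149 kmol/h, D = 64 kmol/h
R = 149 / 64 = 2.328

2.328


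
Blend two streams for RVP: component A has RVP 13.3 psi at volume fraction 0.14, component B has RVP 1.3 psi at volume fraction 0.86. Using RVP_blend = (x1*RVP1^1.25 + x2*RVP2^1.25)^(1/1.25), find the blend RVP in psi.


Chevron index: RVP_blend = (sum xi*RVPi^1.25)^(1/1.25)
RVP^1.25 terms: 0.14 * 13.3^1.25 + 0.86 * 1.3^1.25 = 4.74963
RVP_blend = 4.74963^(1/1.25) = 3.478

3.478 psi


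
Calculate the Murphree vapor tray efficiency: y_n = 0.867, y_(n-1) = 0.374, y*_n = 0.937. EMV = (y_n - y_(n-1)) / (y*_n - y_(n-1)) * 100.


Murphree vapor efficiency: EMV = (y_n - y_(n-1)) / (y*_n - y_(n-1)) * 100
EMV = (0.867 - 0.374) / (0.937 - 0.374) * 100 = 0.493 / 0.563 * 100 = 87.57

87.57 %


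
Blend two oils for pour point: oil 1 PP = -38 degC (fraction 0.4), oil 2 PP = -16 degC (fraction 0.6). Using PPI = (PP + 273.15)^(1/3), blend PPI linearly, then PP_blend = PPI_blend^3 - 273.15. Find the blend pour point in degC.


PPI_1 = (-38 + 273.15)^(1/3) = 6.172318
PPI_2 = (-16 + 273.15)^(1/3) = 6.359098
PPI_blend = 0.4 * 6.172318 + 0.6 * 6.359098 = 6.284386
PP_blend = 6.284386^3 - 273.15 = 248.1924 - 273.15 = -24.96

-24.96 degC


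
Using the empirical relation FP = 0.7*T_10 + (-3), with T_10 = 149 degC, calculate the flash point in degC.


FP = 0.7 * 149 + (-3) = 101.3

101.3 degC


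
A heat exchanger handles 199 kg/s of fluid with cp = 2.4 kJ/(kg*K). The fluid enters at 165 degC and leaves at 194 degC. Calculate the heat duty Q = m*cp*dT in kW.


Q = m_dot * cp * delta_T
delta_T = 194 - 165 = 29 K
Q = 199 * 2.4 * 29
= 477.6 * 29
= 13850.4 kW

13850.4 kW


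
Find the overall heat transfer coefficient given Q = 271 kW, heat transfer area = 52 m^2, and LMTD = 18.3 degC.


From Q = U*A*LMTD, U = Q / (A * LMTD)
U = 271 / (52 * 18.3) = 271 / 951.6 = 0.2848

0.2848 kW/(m^2*K)


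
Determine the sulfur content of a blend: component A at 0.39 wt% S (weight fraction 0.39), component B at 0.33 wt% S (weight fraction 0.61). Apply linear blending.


Linear sulfur blending: S_blend = x1*S1 + x2*S2
Contribution 1: 0.39 * 0.39 = 0.1521 wt%
Contribution 2: 0.61 * 0.33 = 0.2013 wt%
S_blend = 0.1521 + 0.2013 = 0.3534

0.3534 wt%


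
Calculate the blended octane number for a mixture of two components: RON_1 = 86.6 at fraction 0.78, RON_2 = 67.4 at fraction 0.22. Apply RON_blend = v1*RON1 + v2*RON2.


Linear blending: RON_blend = sum(vi * RONi)
Contribution 1: 0.78 * 86.6 = 67.548
Contribution 2: 0.22 * 67.4 = 14.828
RON_blend = 67.548 + 14.828 = 82.376

82.376


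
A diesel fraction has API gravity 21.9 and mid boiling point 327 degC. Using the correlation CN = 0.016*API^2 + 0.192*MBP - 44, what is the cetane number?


CN = 0.016 * 21.9^2 + 0.192 * 327 - 44
CN = 7.67376 + 62.784 - 44 = 26.45776

26.45776


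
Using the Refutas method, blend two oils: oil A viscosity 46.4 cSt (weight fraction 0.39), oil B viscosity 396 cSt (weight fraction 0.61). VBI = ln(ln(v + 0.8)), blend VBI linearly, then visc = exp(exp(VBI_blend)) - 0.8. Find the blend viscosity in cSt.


Refutas method: VBN_i = 14.534*ln(ln(visc_i + 0.8)) + 10.975, blended linearly by mass fraction; since VBN is linear in VBI_i = ln(ln(visc_i + 0.8)) and the fractions sum to 1, blend VBI directly: visc = exp(exp(VBI_blend)) - 0.8
VBI_1 = ln(ln(46.4 + 0.8)) = 1.34921
VBI_2 = ln(ln(396 + 0.8)) = 1.78899
VBI_blend = 0.39 * 1.34921 + 0.61 * 1.78899 = 1.61748
visc_blend = exp(exp(1.61748)) - 0.8 = 153.7

153.7 cSt


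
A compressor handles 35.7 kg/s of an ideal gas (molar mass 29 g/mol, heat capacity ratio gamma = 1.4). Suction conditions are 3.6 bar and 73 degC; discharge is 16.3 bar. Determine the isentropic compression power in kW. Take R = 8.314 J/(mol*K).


Isentropic work: W = m*(gamma/(gamma-1))*(R*T1/MW)*((P2/P1)^((gamma-1)/gamma) - 1)
T1 = 73 + 273.15 = 346.15 K
Pressure ratio = 16.3 / 3.6 = 4.52778
Exponent = (1.4 - 1)/1.4 = 0.285714
(P2/P1)^exp - 1 = 4.52778^0.285714 - 1 = 0.539556
W = 35.7 * 1.4 / 0.4 * 8.314 * 346.15 / 29 * 0.539556 = 6690

6690 kW


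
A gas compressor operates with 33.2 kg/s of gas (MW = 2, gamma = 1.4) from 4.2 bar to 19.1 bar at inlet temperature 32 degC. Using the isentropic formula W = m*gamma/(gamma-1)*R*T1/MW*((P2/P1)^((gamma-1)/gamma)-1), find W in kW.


Isentropic work: W = m*(gamma/(gamma-1))*(R*T1/MW)*((P2/P1)^((gamma-1)/gamma) - 1)
T1 = 32 + 273.15 = 305.15 K
Pressure ratio = 19.1 / 4.2 = 4.54762
Exponent = (1.4 - 1)/1.4 = 0.285714
(P2/P1)^exp - 1 = 4.54762^0.285714 - 1 = 0.541481
W = 33.2 * 1.4 / 0.4 * 8.314 * 305.15 / 2 * 0.541481 = 79810

79810 kW


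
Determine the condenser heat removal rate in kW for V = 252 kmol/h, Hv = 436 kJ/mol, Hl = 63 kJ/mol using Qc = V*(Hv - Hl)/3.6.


Qc = 252 * (436 - 63) / 3.6 = 252 * 373 / 3.6 = 26110

26110 kW


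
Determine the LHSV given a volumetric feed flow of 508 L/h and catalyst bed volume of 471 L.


LHSV = volumetric feed rate / catalyst volume
= 508 L/h / 471 L
= 1.079 h^-1

1.079 h^-1
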